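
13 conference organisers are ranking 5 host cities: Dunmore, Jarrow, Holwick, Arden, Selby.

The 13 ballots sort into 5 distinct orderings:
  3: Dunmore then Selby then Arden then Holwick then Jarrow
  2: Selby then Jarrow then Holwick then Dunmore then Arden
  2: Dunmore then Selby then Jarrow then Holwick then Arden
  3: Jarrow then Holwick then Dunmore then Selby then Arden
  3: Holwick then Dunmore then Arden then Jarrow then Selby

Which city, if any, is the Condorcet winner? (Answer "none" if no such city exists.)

Head-to-head results (13 organisers):
Dunmore vs Jarrow: 3+2+3 = 8 for Dunmore, 5 for Jarrow — Dunmore by 8–5.
Dunmore vs Holwick: 3+2 = 5 for Dunmore, 8 for Holwick — Holwick by 8–5.
Dunmore vs Arden: Dunmore preferred on 3+2+2+3+3 = 13 ballots; Dunmore wins 13–0.
Dunmore vs Selby: Dunmore is ranked higher on 3+2+3+3 = 11 ballots, Selby on 2. Dunmore wins 11–2.
Jarrow vs Holwick: Jarrow preferred on 2+2+3 = 7 ballots; Jarrow wins 7–6.
Jarrow vs Arden: Jarrow is ranked higher on 2+2+3 = 7 ballots, Arden on 6. Jarrow wins 7–6.
Jarrow vs Selby: 3+3 = 6 for Jarrow, 7 for Selby — Selby by 7–6.
Holwick vs Arden: Holwick is ranked higher on 2+2+3+3 = 10 ballots, Arden on 3. Holwick wins 10–3.
Holwick vs Selby: 3+3 = 6 for Holwick, 7 for Selby — Selby by 7–6.
Arden vs Selby: 3 to 10, Selby.
Every city loses at least once (Dunmore loses to Holwick; Jarrow loses to Dunmore; Holwick loses to Jarrow; Arden loses to Dunmore; Selby loses to Dunmore). The majority relation contains the cycle Dunmore beats Jarrow beats Holwick beats Dunmore, so there is no Condorcet winner.

none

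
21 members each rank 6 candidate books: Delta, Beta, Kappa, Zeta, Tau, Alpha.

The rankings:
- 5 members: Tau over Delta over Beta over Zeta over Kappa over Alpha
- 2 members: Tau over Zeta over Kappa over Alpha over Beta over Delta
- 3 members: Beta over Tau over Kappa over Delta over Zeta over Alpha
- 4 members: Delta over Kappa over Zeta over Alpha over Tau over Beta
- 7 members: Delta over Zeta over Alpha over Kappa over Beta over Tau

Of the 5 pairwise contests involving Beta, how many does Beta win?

0

Beta against each rival (21 members):
Beta vs Delta: 2+3 = 5 for Beta, 16 for Delta — Delta by 16–5.
Beta vs Kappa: Kappa wins 13–8.
Beta vs Zeta: Zeta, 13–8.
Beta vs Tau: Beta preferred on 3+7 = 10 ballots; Tau wins 11–10.
Beta vs Alpha: Alpha wins 13–8.
Beta beats no one; loses to Delta, Kappa, Zeta, Tau, Alpha — 0 pairwise wins.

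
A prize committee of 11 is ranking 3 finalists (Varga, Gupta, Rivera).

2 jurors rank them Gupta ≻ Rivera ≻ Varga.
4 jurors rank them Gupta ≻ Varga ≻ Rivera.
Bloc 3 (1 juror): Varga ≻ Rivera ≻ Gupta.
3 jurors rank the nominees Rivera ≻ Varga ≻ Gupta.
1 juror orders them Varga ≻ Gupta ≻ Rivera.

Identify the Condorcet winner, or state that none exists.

Pairwise majorities:
Varga vs Gupta: 5 to 6, Gupta.
Varga vs Rivera: Varga preferred on 4+1+1 = 6 ballots; Varga wins 6–5.
Gupta vs Rivera: 2+4+1 = 7 for Gupta, 4 for Rivera — Gupta by 7–4.
Gupta wins every pairwise contest, so Gupta is the Condorcet winner.

Gupta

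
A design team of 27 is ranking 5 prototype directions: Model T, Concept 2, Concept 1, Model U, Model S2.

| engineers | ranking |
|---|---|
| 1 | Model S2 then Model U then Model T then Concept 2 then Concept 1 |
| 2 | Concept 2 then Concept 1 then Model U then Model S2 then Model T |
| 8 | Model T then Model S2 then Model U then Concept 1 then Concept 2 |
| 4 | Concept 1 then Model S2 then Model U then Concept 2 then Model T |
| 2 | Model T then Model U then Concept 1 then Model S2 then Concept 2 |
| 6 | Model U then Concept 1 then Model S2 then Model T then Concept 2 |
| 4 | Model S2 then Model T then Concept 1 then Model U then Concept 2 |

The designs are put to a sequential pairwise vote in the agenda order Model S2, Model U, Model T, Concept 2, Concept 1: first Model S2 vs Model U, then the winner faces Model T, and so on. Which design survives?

Round 1: Model S2 vs Model U — 17–10, Model S2 advances.
Round 2: Model S2 vs Model T — 17–10, Model S2 advances.
Round 3: Model S2 vs Concept 2 — 25–2, Model S2 advances.
Round 4: Model S2 vs Concept 1 — 13–14, Concept 1 advances.
Concept 1 survives the agenda.

Concept 1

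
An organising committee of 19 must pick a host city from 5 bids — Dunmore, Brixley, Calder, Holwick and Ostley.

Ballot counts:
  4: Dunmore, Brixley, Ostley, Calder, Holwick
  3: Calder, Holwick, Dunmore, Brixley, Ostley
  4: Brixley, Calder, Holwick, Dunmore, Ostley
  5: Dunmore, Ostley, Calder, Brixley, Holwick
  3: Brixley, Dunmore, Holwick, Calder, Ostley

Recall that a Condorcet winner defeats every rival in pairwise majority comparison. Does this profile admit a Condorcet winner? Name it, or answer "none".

Dunmore

Head-to-head results (19 organisers):
Dunmore vs Brixley: 4+3+5 = 12 for Dunmore, 7 for Brixley — Dunmore by 12–7.
Dunmore vs Calder: 12 to 7, Dunmore.
Dunmore vs Holwick: Dunmore preferred on 4+5+3 = 12 ballots; Dunmore wins 12–7.
Dunmore vs Ostley: 4+3+4+5+3 = 19 for Dunmore, 0 for Ostley — Dunmore by 19–0.
Brixley vs Calder: Brixley is ranked higher on 4+4+3 = 11 ballots, Calder on 8. Brixley wins 11–8.
Brixley vs Holwick: Brixley preferred on 4+4+5+3 = 16 ballots; Brixley wins 16–3.
Brixley vs Ostley: 14 to 5, Brixley.
Calder vs Holwick: 4+3+4+5 = 16 for Calder, 3 for Holwick — Calder by 16–3.
Calder vs Ostley: Calder preferred on 3+4+3 = 10 ballots; Calder wins 10–9.
Holwick vs Ostley: 3+4+3 = 10 for Holwick, 9 for Ostley — Holwick by 10–9.
Dunmore beats each of Brixley, Calder, Holwick, Ostley — Dunmore is the Condorcet winner.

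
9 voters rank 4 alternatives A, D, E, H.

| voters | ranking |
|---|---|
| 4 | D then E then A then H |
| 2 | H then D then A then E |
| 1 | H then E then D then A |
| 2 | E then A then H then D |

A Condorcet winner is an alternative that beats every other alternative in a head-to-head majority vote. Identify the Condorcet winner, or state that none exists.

Pairwise majorities:
A vs D: 2 to 7, D.
A vs E: A is ranked higher on 2 ballots, E on 7. E wins 7–2.
A vs H: A is ranked higher on 4+2 = 6 ballots, H on 3. A wins 6–3.
D vs E: D is ranked higher on 4+2 = 6 ballots, E on 3. D wins 6–3.
D vs H: D is ranked higher on 4 ballots, H on 5. H wins 5–4.
E vs H: 4+2 = 6 for E, 3 for H — E by 6–3.
Every alternative loses at least once (A loses to D; D loses to H; E loses to D; H loses to A). The majority relation contains the cycle A beats H beats D beats A, so there is no Condorcet winner.

none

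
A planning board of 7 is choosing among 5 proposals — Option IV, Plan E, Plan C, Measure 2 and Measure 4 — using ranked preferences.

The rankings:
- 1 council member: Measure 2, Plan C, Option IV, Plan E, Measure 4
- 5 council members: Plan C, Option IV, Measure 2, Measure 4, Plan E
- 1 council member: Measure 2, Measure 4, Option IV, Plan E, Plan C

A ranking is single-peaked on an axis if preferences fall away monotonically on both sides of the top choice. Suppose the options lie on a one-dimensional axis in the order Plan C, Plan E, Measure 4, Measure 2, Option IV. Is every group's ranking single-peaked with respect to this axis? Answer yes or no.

no

Axis positions: Plan C=1, Plan E=2, Measure 4=3, Measure 2=4, Option IV=5.
Group 1: ranking walks positions 4-1-5-2-3; Plan C is ranked above Measure 4 even though Measure 4 lies between Plan C and the peak Measure 2 on the axis — preferences dip and rise again. Not single-peaked.
Group 2: ranking walks positions 1-5-4-3-2; Option IV is ranked above Plan E even though Plan E lies between Option IV and the peak Plan C on the axis — preferences dip and rise again. Not single-peaked.
Group 3 (peak Measure 2 at position 4): ranking walks positions 4-3-5-2-1, expanding outward from the peak — single-peaked.
Group 1 violates single-peakedness, so the profile is not single-peaked on this axis.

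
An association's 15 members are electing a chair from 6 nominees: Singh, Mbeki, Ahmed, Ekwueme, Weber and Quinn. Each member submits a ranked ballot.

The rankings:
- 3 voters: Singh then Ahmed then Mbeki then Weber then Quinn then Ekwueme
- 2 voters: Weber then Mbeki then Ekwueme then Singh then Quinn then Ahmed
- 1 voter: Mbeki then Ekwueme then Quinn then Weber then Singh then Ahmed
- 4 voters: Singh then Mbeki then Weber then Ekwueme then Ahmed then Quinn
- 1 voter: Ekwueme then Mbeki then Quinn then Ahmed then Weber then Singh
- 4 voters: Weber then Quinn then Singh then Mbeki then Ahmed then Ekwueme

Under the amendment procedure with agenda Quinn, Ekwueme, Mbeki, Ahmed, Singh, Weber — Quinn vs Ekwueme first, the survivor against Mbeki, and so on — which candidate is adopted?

Weber

Round 1: Quinn vs Ekwueme — 7–8, Ekwueme advances.
Round 2: Ekwueme vs Mbeki — 1–14, Mbeki advances.
Round 3: Mbeki vs Ahmed — 12–3, Mbeki advances.
Round 4: Mbeki vs Singh — 4–11, Singh advances.
Round 5: Singh vs Weber — 7–8, Weber advances.
The agenda winner is Weber.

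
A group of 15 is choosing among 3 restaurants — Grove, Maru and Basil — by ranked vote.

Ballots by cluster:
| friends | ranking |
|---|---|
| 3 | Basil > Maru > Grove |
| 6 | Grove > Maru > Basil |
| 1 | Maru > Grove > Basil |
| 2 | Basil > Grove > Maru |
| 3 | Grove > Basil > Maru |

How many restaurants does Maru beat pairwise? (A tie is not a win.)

Maru against each rival (15 friends):
Maru vs Grove: Grove wins 11–4.
Maru vs Basil: 7 to 8, Basil.
Maru beats no one; loses to Grove, Basil — 0 pairwise wins.

0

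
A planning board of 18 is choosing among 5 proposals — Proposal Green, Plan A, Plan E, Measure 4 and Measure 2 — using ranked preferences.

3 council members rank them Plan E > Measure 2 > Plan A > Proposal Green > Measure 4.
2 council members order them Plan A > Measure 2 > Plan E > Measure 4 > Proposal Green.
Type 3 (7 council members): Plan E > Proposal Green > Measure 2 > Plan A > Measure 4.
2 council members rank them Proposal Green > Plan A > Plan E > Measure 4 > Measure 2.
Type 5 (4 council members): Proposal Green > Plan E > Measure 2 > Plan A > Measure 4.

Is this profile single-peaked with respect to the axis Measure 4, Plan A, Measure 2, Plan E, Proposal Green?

Axis positions: Measure 4=1, Plan A=2, Measure 2=3, Plan E=4, Proposal Green=5.
Type 1 (peak Plan E at position 4): ranking walks positions 4-3-2-5-1, expanding outward from the peak — single-peaked.
Type 2 (peak Plan A at position 2): ranking walks positions 2-3-4-1-5, expanding outward from the peak — single-peaked.
Type 3 (peak Plan E at position 4): ranking walks positions 4-5-3-2-1, expanding outward from the peak — single-peaked.
Type 4: ranking walks positions 5-2-4-1-3; Plan A is ranked above Plan E even though Plan E lies between Plan A and the peak Proposal Green on the axis — preferences dip and rise again. Not single-peaked.
Type 5 (peak Proposal Green at position 5): ranking walks positions 5-4-3-2-1, expanding outward from the peak — single-peaked.
Type 4 violates single-peakedness, so the profile is not single-peaked on this axis.

no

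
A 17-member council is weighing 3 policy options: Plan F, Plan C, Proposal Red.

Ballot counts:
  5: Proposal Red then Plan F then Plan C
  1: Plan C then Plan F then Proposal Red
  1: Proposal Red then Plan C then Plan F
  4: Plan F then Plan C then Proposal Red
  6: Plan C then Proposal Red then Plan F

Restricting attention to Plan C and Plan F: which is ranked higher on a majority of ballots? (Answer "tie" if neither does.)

Ballots ranking Plan C above Plan F: 1 + 1 + 6 = 8.
Ballots ranking Plan F above Plan C: 17 − 8 = 9.
Plan F wins the head-to-head 9–8.

Plan F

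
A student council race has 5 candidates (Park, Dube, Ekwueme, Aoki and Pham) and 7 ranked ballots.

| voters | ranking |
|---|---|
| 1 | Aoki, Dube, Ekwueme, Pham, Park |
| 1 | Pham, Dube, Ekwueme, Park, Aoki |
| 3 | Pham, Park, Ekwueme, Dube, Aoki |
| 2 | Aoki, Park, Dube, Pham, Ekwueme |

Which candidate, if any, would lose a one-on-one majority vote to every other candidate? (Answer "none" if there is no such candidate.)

Head-to-head results (7 voters):
Park vs Dube: Park, 5–2.
Park vs Ekwueme: 5 to 2, Park.
Park vs Aoki: Park is ranked higher on 1+3 = 4 ballots, Aoki on 3. Park wins 4–3.
Park vs Pham: 2 for Park, 5 for Pham — Pham by 5–2.
Dube–Ekwueme: Dube 4–3.
Dube vs Aoki: 1+3 = 4 for Dube, 3 for Aoki — Dube by 4–3.
Dube vs Pham: Pham, 4–3.
Ekwueme vs Aoki: Ekwueme is ranked higher on 1+3 = 4 ballots, Aoki on 3. Ekwueme wins 4–3.
Ekwueme vs Pham: 1 for Ekwueme, 6 for Pham — Pham by 6–1.
Aoki vs Pham: 1+2 = 3 for Aoki, 4 for Pham — Pham by 4–3.
Aoki is beaten in every head-to-head and is the Condorcet loser.

Aoki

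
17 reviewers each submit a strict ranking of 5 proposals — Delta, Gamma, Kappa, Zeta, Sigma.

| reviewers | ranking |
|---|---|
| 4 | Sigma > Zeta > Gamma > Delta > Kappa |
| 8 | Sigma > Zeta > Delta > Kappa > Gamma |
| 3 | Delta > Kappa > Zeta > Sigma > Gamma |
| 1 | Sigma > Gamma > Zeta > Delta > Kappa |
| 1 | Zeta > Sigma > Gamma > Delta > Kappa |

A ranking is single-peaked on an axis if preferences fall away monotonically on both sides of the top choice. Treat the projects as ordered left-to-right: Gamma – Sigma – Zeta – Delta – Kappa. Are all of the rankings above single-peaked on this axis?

yes

Axis positions: Gamma=1, Sigma=2, Zeta=3, Delta=4, Kappa=5.
Cluster 1 (peak Sigma at position 2): ranking walks positions 2-3-1-4-5, expanding outward from the peak — single-peaked.
Cluster 2 (peak Sigma at position 2): ranking walks positions 2-3-4-5-1, expanding outward from the peak — single-peaked.
Cluster 3 (peak Delta at position 4): ranking walks positions 4-5-3-2-1, expanding outward from the peak — single-peaked.
Cluster 4 (peak Sigma at position 2): ranking walks positions 2-1-3-4-5, expanding outward from the peak — single-peaked.
Cluster 5 (peak Zeta at position 3): ranking walks positions 3-2-1-4-5, expanding outward from the peak — single-peaked.
Every ranking is single-peaked on this axis.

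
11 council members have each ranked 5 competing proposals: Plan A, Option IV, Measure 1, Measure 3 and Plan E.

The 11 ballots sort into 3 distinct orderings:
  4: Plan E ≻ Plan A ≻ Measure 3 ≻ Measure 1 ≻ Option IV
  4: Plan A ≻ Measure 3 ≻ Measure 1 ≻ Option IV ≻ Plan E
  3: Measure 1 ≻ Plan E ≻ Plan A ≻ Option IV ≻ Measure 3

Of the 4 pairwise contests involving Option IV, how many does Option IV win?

Option IV against each rival (11 council members):
Option IV vs Plan A: Option IV is ranked higher on 0 ballots, Plan A on 11. Plan A wins 11–0.
Option IV vs Measure 1: 0 to 11, Measure 1.
Option IV vs Measure 3: 3 to 8, Measure 3.
Option IV vs Plan E: 4 to 7, Plan E.
Option IV beats no one; loses to Plan A, Measure 1, Measure 3, Plan E — 0 pairwise wins.

0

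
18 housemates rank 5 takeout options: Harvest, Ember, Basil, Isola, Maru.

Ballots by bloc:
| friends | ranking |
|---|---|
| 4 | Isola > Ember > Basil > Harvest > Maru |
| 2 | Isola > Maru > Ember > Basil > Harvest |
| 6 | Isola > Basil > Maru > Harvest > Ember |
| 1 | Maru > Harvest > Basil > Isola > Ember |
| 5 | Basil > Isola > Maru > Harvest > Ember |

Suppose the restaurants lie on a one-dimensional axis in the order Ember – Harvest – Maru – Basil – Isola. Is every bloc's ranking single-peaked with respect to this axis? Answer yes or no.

no

Axis positions: Ember=1, Harvest=2, Maru=3, Basil=4, Isola=5.
Bloc 1: ranking walks positions 5-1-4-2-3; Ember is ranked above Basil even though Basil lies between Ember and the peak Isola on the axis — preferences dip and rise again. Not single-peaked.
Bloc 2: ranking walks positions 5-3-1-4-2; Maru is ranked above Basil even though Basil lies between Maru and the peak Isola on the axis — preferences dip and rise again. Not single-peaked.
Bloc 3 (peak Isola at position 5): ranking walks positions 5-4-3-2-1, expanding outward from the peak — single-peaked.
Bloc 4 (peak Maru at position 3): ranking walks positions 3-2-4-5-1, expanding outward from the peak — single-peaked.
Bloc 5 (peak Basil at position 4): ranking walks positions 4-5-3-2-1, expanding outward from the peak — single-peaked.
Bloc 1 violates single-peakedness, so the profile is not single-peaked on this axis.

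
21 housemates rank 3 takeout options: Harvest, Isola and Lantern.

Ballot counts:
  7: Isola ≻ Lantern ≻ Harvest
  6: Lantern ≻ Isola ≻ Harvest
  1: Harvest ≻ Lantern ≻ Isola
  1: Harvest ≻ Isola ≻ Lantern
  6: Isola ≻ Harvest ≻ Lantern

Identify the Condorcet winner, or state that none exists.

Isola

Pairwise majorities:
Harvest vs Isola: Harvest is ranked higher on 1+1 = 2 ballots, Isola on 19. Isola wins 19–2.
Harvest vs Lantern: Lantern, 13–8.
Isola vs Lantern: 7+1+6 = 14 for Isola, 7 for Lantern — Isola by 14–7.
Isola defeats every rival head-to-head and is the Condorcet winner.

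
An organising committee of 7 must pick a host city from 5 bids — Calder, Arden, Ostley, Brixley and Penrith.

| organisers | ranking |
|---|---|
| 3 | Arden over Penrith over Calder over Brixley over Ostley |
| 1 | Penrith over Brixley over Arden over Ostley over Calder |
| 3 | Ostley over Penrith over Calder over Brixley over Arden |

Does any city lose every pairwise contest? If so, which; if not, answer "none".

none

Pairwise majorities:
Calder–Arden: Arden 4–3.
Calder vs Ostley: Calder preferred on 3 ballots; Ostley wins 4–3.
Calder vs Brixley: Calder preferred on 3+3 = 6 ballots; Calder wins 6–1.
Calder vs Penrith: Penrith, 7–0.
Arden vs Ostley: Arden is ranked higher on 3+1 = 4 ballots, Ostley on 3. Arden wins 4–3.
Arden vs Brixley: Brixley wins 4–3.
Arden–Penrith: Penrith 4–3.
Ostley vs Brixley: Brixley wins 4–3.
Ostley–Penrith: Penrith 4–3.
Brixley vs Penrith: Penrith, 7–0.
No city is winless: Calder beats Brixley; Arden beats Calder; Ostley beats Calder; Brixley beats Arden; Penrith beats Calder. There is no Condorcet loser.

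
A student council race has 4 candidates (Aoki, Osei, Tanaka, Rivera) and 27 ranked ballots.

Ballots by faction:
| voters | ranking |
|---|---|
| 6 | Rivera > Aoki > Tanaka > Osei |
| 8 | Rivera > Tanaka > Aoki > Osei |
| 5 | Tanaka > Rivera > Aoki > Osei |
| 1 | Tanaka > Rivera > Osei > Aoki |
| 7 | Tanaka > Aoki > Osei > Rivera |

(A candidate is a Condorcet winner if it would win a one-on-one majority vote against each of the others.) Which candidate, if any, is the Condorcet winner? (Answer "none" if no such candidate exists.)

Rivera

Head-to-head results (27 voters):
Aoki vs Osei: Aoki, 26–1.
Aoki vs Tanaka: Tanaka wins 21–6.
Aoki vs Rivera: Rivera wins 20–7.
Osei vs Tanaka: Tanaka wins 27–0.
Osei–Rivera: Rivera 20–7.
Tanaka vs Rivera: Rivera, 14–13.
Rivera beats each of Aoki, Osei, Tanaka — Rivera is the Condorcet winner.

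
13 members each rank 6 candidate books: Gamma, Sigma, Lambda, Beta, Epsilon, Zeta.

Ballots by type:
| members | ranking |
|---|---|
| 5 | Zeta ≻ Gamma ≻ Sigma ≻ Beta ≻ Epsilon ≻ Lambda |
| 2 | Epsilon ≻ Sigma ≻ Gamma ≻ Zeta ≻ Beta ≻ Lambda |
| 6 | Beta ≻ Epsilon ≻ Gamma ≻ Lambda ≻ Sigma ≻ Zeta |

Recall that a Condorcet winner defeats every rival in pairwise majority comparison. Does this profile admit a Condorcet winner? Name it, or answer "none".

none

Check each pair by majority over 13 ballots:
Gamma vs Sigma: Gamma is ranked higher on 5+6 = 11 ballots, Sigma on 2. Gamma wins 11–2.
Gamma vs Lambda: Gamma preferred on 5+2+6 = 13 ballots; Gamma wins 13–0.
Gamma vs Beta: 7 to 6, Gamma.
Gamma vs Epsilon: 5 to 8, Epsilon.
Gamma vs Zeta: Gamma preferred on 2+6 = 8 ballots; Gamma wins 8–5.
Sigma vs Lambda: Sigma preferred on 5+2 = 7 ballots; Sigma wins 7–6.
Sigma vs Beta: Sigma is ranked higher on 5+2 = 7 ballots, Beta on 6. Sigma wins 7–6.
Sigma vs Epsilon: Sigma is ranked higher on 5 ballots, Epsilon on 8. Epsilon wins 8–5.
Sigma vs Zeta: 2+6 = 8 for Sigma, 5 for Zeta — Sigma by 8–5.
Lambda vs Beta: 0 to 13, Beta.
Lambda vs Epsilon: 0 for Lambda, 13 for Epsilon — Epsilon by 13–0.
Lambda vs Zeta: 6 for Lambda, 7 for Zeta — Zeta by 7–6.
Beta vs Epsilon: Beta is ranked higher on 5+6 = 11 ballots, Epsilon on 2. Beta wins 11–2.
Beta vs Zeta: Beta is ranked higher on 6 ballots, Zeta on 7. Zeta wins 7–6.
Epsilon vs Zeta: Epsilon is ranked higher on 2+6 = 8 ballots, Zeta on 5. Epsilon wins 8–5.
Each book drops at least one matchup (Gamma loses to Epsilon; Sigma loses to Gamma; Lambda loses to Gamma; Beta loses to Gamma; Epsilon loses to Beta; Zeta loses to Gamma); the cycle Gamma > Beta > Epsilon > Gamma rules out a Condorcet winner.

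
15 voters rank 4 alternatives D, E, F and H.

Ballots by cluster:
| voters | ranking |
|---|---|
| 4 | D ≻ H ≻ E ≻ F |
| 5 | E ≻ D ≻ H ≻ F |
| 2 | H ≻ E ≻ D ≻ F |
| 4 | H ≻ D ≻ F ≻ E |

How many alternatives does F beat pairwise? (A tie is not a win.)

0

F against each rival (15 voters):
F–D: D 15–0.
F vs E: 4 for F, 11 for E — E by 11–4.
F vs H: H wins 15–0.
F beats no one; loses to D, E, H — 0 pairwise wins.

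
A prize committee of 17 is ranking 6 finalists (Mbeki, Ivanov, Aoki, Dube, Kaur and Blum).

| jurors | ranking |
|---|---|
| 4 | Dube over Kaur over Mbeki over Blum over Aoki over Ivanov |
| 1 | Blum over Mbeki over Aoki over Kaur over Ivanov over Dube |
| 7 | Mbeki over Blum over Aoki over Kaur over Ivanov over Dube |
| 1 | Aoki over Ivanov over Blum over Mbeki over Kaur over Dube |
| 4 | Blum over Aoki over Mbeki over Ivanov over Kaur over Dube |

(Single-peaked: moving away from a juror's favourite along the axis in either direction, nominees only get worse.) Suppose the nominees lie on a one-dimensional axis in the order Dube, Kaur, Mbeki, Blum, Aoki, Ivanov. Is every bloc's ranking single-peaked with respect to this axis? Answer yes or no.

yes

Axis positions: Dube=1, Kaur=2, Mbeki=3, Blum=4, Aoki=5, Ivanov=6.
Bloc 1 (peak Dube at position 1): ranking walks positions 1-2-3-4-5-6, expanding outward from the peak — single-peaked.
Bloc 2 (peak Blum at position 4): ranking walks positions 4-3-5-2-6-1, expanding outward from the peak — single-peaked.
Bloc 3 (peak Mbeki at position 3): ranking walks positions 3-4-5-2-6-1, expanding outward from the peak — single-peaked.
Bloc 4 (peak Aoki at position 5): ranking walks positions 5-6-4-3-2-1, expanding outward from the peak — single-peaked.
Bloc 5 (peak Blum at position 4): ranking walks positions 4-5-3-6-2-1, expanding outward from the peak — single-peaked.
Every ranking is single-peaked on this axis.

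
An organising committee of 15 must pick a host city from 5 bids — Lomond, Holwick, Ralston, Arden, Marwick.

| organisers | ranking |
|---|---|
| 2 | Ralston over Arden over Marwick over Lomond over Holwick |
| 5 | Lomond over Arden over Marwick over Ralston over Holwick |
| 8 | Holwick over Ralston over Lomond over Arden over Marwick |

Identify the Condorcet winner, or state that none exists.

Pairwise majorities:
Lomond–Holwick: Holwick 8–7.
Lomond–Ralston: Ralston 10–5.
Lomond vs Arden: Lomond, 13–2.
Lomond–Marwick: Lomond 13–2.
Holwick vs Ralston: Holwick wins 8–7.
Holwick–Arden: Holwick 8–7.
Holwick–Marwick: Holwick 8–7.
Ralston vs Arden: Ralston, 10–5.
Ralston vs Marwick: Ralston wins 10–5.
Arden–Marwick: Arden 15–0.
Holwick wins every pairwise contest, so Holwick is the Condorcet winner.

Holwick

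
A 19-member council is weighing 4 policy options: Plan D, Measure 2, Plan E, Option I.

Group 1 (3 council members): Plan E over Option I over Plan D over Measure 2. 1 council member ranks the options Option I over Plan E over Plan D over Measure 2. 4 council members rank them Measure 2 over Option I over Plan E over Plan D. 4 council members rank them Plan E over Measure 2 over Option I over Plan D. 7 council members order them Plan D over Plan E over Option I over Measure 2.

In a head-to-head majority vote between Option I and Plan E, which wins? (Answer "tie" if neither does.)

Plan E

Ballots ranking Option I above Plan E: 1 + 4 = 5.
Ballots ranking Plan E above Option I: 19 − 5 = 14.
Plan E wins the head-to-head 14–5.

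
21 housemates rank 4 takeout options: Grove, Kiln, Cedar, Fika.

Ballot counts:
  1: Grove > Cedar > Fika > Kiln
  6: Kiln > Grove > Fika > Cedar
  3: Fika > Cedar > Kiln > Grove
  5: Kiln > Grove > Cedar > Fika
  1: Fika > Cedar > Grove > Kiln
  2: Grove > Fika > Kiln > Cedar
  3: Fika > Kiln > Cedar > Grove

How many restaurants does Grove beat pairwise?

Grove against each rival (21 friends):
Grove vs Kiln: Kiln wins 17–4.
Grove vs Cedar: Grove, 14–7.
Grove vs Fika: Grove, 14–7.
Grove beats Cedar, Fika; loses to Kiln — 2 pairwise wins.

2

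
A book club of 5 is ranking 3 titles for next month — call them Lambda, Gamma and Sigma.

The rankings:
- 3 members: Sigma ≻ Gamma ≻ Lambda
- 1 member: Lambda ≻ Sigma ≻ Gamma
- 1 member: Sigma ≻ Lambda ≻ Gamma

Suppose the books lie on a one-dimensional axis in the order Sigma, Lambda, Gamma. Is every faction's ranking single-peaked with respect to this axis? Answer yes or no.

Axis positions: Sigma=1, Lambda=2, Gamma=3.
Faction 1: ranking walks positions 1-3-2; Gamma is ranked above Lambda even though Lambda lies between Gamma and the peak Sigma on the axis — preferences dip and rise again. Not single-peaked.
Faction 2 (peak Lambda at position 2): ranking walks positions 2-1-3, expanding outward from the peak — single-peaked.
Faction 3 (peak Sigma at position 1): ranking walks positions 1-2-3, expanding outward from the peak — single-peaked.
Faction 1 violates single-peakedness, so the profile is not single-peaked on this axis.

no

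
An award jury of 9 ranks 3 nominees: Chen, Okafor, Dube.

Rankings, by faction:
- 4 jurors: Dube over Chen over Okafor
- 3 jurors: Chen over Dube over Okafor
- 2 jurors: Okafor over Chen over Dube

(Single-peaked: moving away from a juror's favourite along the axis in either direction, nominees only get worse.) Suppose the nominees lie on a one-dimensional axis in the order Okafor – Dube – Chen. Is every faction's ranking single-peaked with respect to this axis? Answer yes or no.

Axis positions: Okafor=1, Dube=2, Chen=3.
Faction 1 (peak Dube at position 2): ranking walks positions 2-3-1, expanding outward from the peak — single-peaked.
Faction 2 (peak Chen at position 3): ranking walks positions 3-2-1, expanding outward from the peak — single-peaked.
Faction 3: ranking walks positions 1-3-2; Chen is ranked above Dube even though Dube lies between Chen and the peak Okafor on the axis — preferences dip and rise again. Not single-peaked.
Faction 3 violates single-peakedness, so the profile is not single-peaked on this axis.

no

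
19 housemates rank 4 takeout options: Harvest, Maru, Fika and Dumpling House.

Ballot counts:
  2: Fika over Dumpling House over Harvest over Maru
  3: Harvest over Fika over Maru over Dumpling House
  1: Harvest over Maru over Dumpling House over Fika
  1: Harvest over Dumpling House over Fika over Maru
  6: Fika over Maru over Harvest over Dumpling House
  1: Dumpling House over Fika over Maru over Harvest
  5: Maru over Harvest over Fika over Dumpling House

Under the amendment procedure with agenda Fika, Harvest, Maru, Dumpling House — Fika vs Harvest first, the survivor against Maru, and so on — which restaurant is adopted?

Maru

Round 1: Fika vs Harvest — 9–10, Harvest advances.
Round 2: Harvest vs Maru — 7–12, Maru advances.
Round 3: Maru vs Dumpling House — 15–4, Maru advances.
Maru survives the agenda.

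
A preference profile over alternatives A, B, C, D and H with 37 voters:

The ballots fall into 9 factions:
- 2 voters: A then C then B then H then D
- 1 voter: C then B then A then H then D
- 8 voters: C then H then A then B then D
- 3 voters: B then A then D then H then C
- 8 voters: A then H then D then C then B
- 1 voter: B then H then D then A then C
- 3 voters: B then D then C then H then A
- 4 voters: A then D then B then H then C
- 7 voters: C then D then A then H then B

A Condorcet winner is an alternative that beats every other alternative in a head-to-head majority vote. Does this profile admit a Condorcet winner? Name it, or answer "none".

none

Check each pair by majority over 37 ballots:
A vs B: A wins 29–8.
A vs C: C, 19–18.
A vs D: A wins 26–11.
A vs H: A wins 25–12.
B vs C: C wins 26–11.
B vs D: D, 19–18.
B vs H: H wins 23–14.
C–D: D 19–18.
C vs H: C wins 21–16.
D vs H: H wins 20–17.
No alternative is unbeaten: A loses to C; B loses to A; C loses to D; D loses to A; H loses to A. In particular A > D > C > A is a majority cycle — no Condorcet winner exists.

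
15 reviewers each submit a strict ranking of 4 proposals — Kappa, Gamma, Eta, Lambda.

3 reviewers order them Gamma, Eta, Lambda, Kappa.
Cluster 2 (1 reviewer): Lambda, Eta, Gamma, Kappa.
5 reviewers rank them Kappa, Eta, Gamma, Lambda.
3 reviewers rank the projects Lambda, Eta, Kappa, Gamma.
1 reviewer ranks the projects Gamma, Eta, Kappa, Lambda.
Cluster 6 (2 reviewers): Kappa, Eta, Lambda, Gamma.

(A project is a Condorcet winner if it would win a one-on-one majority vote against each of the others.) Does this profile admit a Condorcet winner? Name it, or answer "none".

Eta

Head-to-head results (15 reviewers):
Kappa vs Gamma: Kappa is ranked higher on 5+3+2 = 10 ballots, Gamma on 5. Kappa wins 10–5.
Kappa vs Eta: 7 to 8, Eta.
Kappa vs Lambda: 8 to 7, Kappa.
Gamma vs Eta: 3+1 = 4 for Gamma, 11 for Eta — Eta by 11–4.
Gamma vs Lambda: 9 to 6, Gamma.
Eta vs Lambda: Eta is ranked higher on 3+5+1+2 = 11 ballots, Lambda on 4. Eta wins 11–4.
Eta beats each of Kappa, Gamma, Lambda — Eta is the Condorcet winner.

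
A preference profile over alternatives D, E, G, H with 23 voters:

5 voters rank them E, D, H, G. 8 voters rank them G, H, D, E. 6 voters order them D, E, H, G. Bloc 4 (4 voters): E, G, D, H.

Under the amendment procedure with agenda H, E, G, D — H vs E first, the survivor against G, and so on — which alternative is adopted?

D

Round 1: H vs E — 8–15, E advances.
Round 2: E vs G — 15–8, E advances.
Round 3: E vs D — 9–14, D advances.
D survives the agenda.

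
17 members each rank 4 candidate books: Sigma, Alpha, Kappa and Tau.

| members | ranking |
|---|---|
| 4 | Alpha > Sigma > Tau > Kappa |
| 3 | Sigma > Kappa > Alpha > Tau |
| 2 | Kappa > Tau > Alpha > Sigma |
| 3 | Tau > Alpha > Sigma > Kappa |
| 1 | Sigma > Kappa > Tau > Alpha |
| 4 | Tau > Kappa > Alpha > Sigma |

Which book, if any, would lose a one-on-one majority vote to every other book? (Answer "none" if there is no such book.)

none

Head-to-head results (17 members):
Sigma vs Alpha: 4 to 13, Alpha.
Sigma vs Kappa: Sigma, 11–6.
Sigma vs Tau: 8 to 9, Tau.
Alpha–Kappa: Kappa 10–7.
Alpha vs Tau: Alpha preferred on 4+3 = 7 ballots; Tau wins 10–7.
Kappa vs Tau: Tau wins 11–6.
No book is winless: Sigma beats Kappa; Alpha beats Sigma; Kappa beats Alpha; Tau beats Sigma. There is no Condorcet loser.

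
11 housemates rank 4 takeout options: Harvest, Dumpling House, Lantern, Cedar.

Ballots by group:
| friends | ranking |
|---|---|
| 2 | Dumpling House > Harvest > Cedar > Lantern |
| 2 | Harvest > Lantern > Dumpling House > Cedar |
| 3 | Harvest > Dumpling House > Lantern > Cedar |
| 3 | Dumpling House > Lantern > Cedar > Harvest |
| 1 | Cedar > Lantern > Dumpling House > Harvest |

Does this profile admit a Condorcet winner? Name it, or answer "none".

Dumpling House

Check each pair by majority over 11 ballots:
Harvest vs Dumpling House: Dumpling House wins 6–5.
Harvest vs Lantern: Harvest, 7–4.
Harvest vs Cedar: Harvest wins 7–4.
Dumpling House vs Lantern: Dumpling House wins 8–3.
Dumpling House vs Cedar: Dumpling House, 10–1.
Lantern–Cedar: Lantern 8–3.
Only Dumpling House has no losses; Dumpling House is the Condorcet winner.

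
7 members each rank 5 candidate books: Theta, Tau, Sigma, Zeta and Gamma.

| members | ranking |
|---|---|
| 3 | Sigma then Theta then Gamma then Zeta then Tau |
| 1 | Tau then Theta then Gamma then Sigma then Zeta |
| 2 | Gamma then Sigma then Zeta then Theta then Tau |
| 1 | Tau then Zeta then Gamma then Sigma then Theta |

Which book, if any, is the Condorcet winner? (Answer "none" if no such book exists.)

Check each pair by majority over 7 ballots:
Theta vs Tau: Theta, 5–2.
Theta vs Sigma: Sigma wins 6–1.
Theta–Zeta: Theta 4–3.
Theta vs Gamma: Theta, 4–3.
Tau–Sigma: Sigma 5–2.
Tau–Zeta: Zeta 5–2.
Tau vs Gamma: Gamma, 5–2.
Sigma–Zeta: Sigma 6–1.
Sigma–Gamma: Gamma 4–3.
Zeta vs Gamma: Gamma, 6–1.
Each book drops at least one matchup (Theta loses to Sigma; Tau loses to Theta; Sigma loses to Gamma; Zeta loses to Theta; Gamma loses to Theta); the cycle Theta beats Gamma beats Sigma beats Theta rules out a Condorcet winner.

none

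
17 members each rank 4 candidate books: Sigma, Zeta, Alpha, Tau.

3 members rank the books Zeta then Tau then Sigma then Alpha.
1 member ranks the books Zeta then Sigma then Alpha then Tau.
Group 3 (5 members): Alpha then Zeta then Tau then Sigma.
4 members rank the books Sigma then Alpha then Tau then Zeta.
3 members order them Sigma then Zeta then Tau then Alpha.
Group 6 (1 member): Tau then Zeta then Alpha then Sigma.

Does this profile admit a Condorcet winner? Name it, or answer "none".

Check each pair by majority over 17 ballots:
Sigma vs Zeta: 4+3 = 7 for Sigma, 10 for Zeta — Zeta by 10–7.
Sigma vs Alpha: Sigma is ranked higher on 3+1+4+3 = 11 ballots, Alpha on 6. Sigma wins 11–6.
Sigma vs Tau: Sigma is ranked higher on 1+4+3 = 8 ballots, Tau on 9. Tau wins 9–8.
Zeta vs Alpha: Zeta preferred on 3+1+3+1 = 8 ballots; Alpha wins 9–8.
Zeta vs Tau: 3+1+5+3 = 12 for Zeta, 5 for Tau — Zeta by 12–5.
Alpha vs Tau: 1+5+4 = 10 for Alpha, 7 for Tau — Alpha by 10–7.
No book is unbeaten: Sigma loses to Zeta; Zeta loses to Alpha; Alpha loses to Sigma; Tau loses to Zeta. In particular Sigma > Alpha > Zeta > Sigma is a majority cycle — no Condorcet winner exists.

none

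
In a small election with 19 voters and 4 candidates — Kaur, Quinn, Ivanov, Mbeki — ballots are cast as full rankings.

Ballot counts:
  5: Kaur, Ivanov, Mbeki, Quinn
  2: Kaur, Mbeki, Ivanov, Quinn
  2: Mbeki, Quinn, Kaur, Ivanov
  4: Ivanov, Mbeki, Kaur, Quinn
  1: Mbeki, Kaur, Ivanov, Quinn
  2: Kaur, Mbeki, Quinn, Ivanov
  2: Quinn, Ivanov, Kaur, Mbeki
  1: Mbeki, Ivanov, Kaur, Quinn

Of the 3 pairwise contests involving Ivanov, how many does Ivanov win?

2

Ivanov against each rival (19 voters):
Ivanov vs Kaur: Kaur wins 12–7.
Ivanov–Quinn: Ivanov 13–6.
Ivanov vs Mbeki: 11 to 8, Ivanov.
Ivanov beats Quinn, Mbeki; loses to Kaur — 2 pairwise wins.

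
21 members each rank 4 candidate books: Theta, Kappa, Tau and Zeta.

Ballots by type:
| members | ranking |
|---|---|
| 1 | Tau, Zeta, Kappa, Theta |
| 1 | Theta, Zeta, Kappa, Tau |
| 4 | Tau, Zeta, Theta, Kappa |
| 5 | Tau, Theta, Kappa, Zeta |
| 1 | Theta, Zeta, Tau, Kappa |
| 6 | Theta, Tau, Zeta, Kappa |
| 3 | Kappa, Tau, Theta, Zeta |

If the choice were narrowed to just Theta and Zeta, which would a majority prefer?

Theta

Ballots ranking Theta above Zeta: 1 + 5 + 1 + 6 + 3 = 16.
Ballots ranking Zeta above Theta: 21 − 16 = 5.
Theta wins the head-to-head 16–5.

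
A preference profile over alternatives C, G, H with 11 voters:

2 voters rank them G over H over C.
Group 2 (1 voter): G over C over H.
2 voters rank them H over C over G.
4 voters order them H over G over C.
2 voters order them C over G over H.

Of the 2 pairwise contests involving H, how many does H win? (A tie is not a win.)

2

H against each rival (11 voters):
H vs C: 2+2+4 = 8 for H, 3 for C — H by 8–3.
H vs G: H is ranked higher on 2+4 = 6 ballots, G on 5. H wins 6–5.
H beats C, G — 2 pairwise wins.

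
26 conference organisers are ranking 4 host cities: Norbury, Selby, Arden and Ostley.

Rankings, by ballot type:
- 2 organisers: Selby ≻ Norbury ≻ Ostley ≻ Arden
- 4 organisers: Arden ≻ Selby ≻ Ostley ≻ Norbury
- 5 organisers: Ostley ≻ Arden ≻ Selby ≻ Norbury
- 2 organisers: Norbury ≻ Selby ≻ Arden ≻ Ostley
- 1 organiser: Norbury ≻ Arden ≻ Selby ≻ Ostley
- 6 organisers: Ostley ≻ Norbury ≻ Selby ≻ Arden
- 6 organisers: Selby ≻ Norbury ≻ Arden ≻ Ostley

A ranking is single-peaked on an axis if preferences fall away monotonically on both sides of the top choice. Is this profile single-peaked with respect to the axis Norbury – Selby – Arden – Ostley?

Axis positions: Norbury=1, Selby=2, Arden=3, Ostley=4.
Ballot type 1: ranking walks positions 2-1-4-3; Ostley is ranked above Arden even though Arden lies between Ostley and the peak Selby on the axis — preferences dip and rise again. Not single-peaked.
Ballot type 2 (peak Arden at position 3): ranking walks positions 3-2-4-1, expanding outward from the peak — single-peaked.
Ballot type 3 (peak Ostley at position 4): ranking walks positions 4-3-2-1, expanding outward from the peak — single-peaked.
Ballot type 4 (peak Norbury at position 1): ranking walks positions 1-2-3-4, expanding outward from the peak — single-peaked.
Ballot type 5: ranking walks positions 1-3-2-4; Arden is ranked above Selby even though Selby lies between Arden and the peak Norbury on the axis — preferences dip and rise again. Not single-peaked.
Ballot type 6: ranking walks positions 4-1-2-3; Norbury is ranked above Arden even though Arden lies between Norbury and the peak Ostley on the axis — preferences dip and rise again. Not single-peaked.
Ballot type 7 (peak Selby at position 2): ranking walks positions 2-1-3-4, expanding outward from the peak — single-peaked.
Ballot type 1 violates single-peakedness, so the profile is not single-peaked on this axis.

no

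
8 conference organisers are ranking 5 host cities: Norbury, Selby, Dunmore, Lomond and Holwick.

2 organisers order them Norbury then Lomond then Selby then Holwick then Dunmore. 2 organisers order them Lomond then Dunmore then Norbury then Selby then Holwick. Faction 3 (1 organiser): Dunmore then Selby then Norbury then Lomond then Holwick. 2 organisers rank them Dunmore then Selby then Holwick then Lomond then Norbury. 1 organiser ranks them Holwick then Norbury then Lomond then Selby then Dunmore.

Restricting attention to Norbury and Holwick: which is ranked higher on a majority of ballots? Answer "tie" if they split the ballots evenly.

Norbury

Ballots ranking Norbury above Holwick: 2 + 2 + 1 = 5.
Ballots ranking Holwick above Norbury: 8 − 5 = 3.
Norbury wins the head-to-head 5–3.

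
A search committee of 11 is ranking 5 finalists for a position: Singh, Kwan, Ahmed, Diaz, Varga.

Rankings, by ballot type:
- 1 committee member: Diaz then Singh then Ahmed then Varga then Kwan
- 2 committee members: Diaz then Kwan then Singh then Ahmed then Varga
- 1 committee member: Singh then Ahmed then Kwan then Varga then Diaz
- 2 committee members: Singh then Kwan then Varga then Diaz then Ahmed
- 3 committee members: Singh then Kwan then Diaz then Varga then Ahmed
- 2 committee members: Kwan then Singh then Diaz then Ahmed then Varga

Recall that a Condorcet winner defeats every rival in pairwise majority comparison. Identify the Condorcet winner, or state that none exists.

Singh

Head-to-head results (11 committee members):
Singh vs Kwan: 7 to 4, Singh.
Singh vs Ahmed: 11 to 0, Singh.
Singh vs Diaz: 8 to 3, Singh.
Singh vs Varga: Singh preferred on 1+2+1+2+3+2 = 11 ballots; Singh wins 11–0.
Kwan vs Ahmed: 2+2+3+2 = 9 for Kwan, 2 for Ahmed — Kwan by 9–2.
Kwan vs Diaz: 1+2+3+2 = 8 for Kwan, 3 for Diaz — Kwan by 8–3.
Kwan vs Varga: Kwan preferred on 2+1+2+3+2 = 10 ballots; Kwan wins 10–1.
Ahmed vs Diaz: 1 for Ahmed, 10 for Diaz — Diaz by 10–1.
Ahmed vs Varga: 6 to 5, Ahmed.
Diaz vs Varga: Diaz is ranked higher on 1+2+3+2 = 8 ballots, Varga on 3. Diaz wins 8–3.
Only Singh has no losses; Singh is the Condorcet winner.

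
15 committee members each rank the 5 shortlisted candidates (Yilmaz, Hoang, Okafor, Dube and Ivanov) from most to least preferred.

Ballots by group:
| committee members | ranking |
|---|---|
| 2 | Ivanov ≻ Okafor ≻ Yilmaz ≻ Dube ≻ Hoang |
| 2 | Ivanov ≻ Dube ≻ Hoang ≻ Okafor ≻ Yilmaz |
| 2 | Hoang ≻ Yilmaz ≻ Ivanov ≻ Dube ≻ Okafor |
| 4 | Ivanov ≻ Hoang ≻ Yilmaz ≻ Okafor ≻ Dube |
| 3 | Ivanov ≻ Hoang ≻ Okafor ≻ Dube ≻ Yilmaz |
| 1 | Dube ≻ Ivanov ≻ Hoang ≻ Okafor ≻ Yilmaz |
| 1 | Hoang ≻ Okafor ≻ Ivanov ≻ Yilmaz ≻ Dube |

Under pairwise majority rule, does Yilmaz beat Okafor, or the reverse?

Ballots ranking Yilmaz above Okafor: 2 + 4 = 6.
Ballots ranking Okafor above Yilmaz: 15 − 6 = 9.
Okafor wins the head-to-head 9–6.

Okafor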